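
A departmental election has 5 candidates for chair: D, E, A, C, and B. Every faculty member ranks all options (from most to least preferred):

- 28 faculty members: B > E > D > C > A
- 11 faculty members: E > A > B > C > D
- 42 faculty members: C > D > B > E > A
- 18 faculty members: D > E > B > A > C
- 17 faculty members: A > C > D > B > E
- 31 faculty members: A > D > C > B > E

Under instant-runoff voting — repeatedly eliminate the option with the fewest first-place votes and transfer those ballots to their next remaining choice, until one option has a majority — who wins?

B

Round 1: D 18, E 11, A 48, C 42, B 28. Eliminate E.
Round 2: D 18, A 59, C 42, B 28. Eliminate D.
Round 3: A 59, C 42, B 46. Eliminate C.
Round 4: A 59, B 88. B has a majority.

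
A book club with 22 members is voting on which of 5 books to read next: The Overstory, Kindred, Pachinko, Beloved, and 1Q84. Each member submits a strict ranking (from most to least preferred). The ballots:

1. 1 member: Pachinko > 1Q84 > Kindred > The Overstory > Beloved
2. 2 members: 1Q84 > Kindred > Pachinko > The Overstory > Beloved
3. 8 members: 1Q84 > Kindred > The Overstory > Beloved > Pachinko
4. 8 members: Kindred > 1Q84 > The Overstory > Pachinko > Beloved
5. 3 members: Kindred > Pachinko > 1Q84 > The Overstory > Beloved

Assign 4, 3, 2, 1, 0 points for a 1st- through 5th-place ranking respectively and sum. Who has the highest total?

Kindred

The Overstory: 1·1 + 2·1 + 8·2 + 8·2 + 3·1 = 38
Kindred: 1·2 + 2·3 + 8·3 + 8·4 + 3·4 = 76
Pachinko: 1·4 + 2·2 + 8·0 + 8·1 + 3·3 = 25
Beloved: 1·0 + 2·0 + 8·1 + 8·0 + 3·0 = 8
1Q84: 1·3 + 2·4 + 8·4 + 8·3 + 3·2 = 73
Kindred has the highest Borda score (76).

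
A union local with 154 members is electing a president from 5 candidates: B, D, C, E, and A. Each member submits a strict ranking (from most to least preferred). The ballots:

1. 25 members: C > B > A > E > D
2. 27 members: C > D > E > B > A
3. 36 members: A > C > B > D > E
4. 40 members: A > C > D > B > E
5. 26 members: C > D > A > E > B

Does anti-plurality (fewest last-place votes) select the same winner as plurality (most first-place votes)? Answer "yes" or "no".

Anti-plurality — last-place votes: B 26, D 25, C 0, E 76, A 27. Winner: C.
Plurality — first-place votes: B 0, D 0, C 78, E 0, A 76. Winner: C.
The two methods agree.

yes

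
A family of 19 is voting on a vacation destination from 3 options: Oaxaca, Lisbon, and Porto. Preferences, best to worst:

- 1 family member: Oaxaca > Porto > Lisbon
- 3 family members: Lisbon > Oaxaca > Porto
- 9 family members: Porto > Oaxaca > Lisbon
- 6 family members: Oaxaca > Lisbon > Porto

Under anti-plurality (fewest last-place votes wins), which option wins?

Oaxaca

Last-place votes: Oaxaca 0, Lisbon 10, Porto 9.
Oaxaca is ranked last by the fewest voters, so Oaxaca wins.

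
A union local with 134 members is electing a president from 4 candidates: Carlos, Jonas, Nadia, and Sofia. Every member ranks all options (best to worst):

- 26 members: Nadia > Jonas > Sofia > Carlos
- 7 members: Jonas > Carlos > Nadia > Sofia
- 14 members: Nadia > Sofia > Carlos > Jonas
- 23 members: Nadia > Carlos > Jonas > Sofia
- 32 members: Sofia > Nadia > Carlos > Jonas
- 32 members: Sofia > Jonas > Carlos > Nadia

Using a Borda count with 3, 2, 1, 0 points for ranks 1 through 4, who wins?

Nadia

Carlos: 26·0 + 7·2 + 14·1 + 23·2 + 32·1 + 32·1 = 138
Jonas: 26·2 + 7·3 + 14·0 + 23·1 + 32·0 + 32·2 = 160
Nadia: 26·3 + 7·1 + 14·3 + 23·3 + 32·2 + 32·0 = 260
Sofia: 26·1 + 7·0 + 14·2 + 23·0 + 32·3 + 32·3 = 246
Nadia has the highest Borda score (260).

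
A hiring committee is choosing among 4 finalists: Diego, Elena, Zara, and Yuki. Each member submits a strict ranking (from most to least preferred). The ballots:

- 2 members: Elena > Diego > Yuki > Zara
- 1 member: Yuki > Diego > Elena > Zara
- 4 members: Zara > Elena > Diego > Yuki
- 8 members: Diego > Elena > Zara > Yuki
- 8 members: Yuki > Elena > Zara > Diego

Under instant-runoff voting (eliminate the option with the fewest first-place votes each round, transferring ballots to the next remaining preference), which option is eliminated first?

Round 1: Diego 8, Elena 2, Zara 4, Yuki 9. Eliminate Elena.

Elena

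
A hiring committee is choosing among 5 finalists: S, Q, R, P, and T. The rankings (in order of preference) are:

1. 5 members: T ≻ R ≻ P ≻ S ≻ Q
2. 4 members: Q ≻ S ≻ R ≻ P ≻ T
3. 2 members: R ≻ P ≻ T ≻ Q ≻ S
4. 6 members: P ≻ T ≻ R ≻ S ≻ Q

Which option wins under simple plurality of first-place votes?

First-place votes: S 0, Q 4, R 2, P 6, T 5.
P has the most first-place votes.

P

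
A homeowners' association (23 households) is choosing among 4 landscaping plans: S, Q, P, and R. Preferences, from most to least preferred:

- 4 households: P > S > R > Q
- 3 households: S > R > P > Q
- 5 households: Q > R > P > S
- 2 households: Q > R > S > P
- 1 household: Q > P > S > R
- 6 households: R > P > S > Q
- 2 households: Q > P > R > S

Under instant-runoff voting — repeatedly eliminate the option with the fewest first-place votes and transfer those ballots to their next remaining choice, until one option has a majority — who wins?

Round 1: S 3, Q 10, P 4, R 6. Eliminate S.
Round 2: Q 10, P 4, R 9. Eliminate P.
Round 3: Q 10, R 13. R has a majority.

R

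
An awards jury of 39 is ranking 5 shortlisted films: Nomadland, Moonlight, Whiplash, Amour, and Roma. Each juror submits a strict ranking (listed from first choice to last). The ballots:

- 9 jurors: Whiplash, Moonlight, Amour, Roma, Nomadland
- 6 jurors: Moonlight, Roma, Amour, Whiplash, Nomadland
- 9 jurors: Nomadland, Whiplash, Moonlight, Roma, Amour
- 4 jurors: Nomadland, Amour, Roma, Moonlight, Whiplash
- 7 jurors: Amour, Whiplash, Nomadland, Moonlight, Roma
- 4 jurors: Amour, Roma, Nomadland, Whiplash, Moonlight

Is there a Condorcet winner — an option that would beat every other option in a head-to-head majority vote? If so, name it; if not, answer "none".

none

Checking pairwise contests:
Whiplash beats Nomadland 22–17.
Nomadland beats Moonlight 24–15.
Amour beats Whiplash 21–18.
Moonlight beats Amour 24–15.
Nomadland beats Roma 20–19.
Every option loses at least one head-to-head, so there is no Condorcet winner.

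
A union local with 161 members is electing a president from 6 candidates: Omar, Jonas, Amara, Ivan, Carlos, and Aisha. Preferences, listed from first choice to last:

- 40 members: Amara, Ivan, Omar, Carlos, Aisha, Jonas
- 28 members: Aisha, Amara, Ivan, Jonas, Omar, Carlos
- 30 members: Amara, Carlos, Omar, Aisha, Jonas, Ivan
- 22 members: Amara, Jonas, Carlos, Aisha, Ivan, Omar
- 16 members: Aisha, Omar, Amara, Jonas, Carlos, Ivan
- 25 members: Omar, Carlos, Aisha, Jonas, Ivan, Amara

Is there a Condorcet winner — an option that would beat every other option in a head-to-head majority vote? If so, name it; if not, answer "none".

Amara

Amara vs Omar: 120–41 for Amara.
Amara vs Jonas: 136–25 for Amara.
Amara vs Ivan: 136–25 for Amara.
Amara vs Carlos: 136–25 for Amara.
Amara vs Aisha: 92–69 for Amara.
Amara beats every other option head-to-head.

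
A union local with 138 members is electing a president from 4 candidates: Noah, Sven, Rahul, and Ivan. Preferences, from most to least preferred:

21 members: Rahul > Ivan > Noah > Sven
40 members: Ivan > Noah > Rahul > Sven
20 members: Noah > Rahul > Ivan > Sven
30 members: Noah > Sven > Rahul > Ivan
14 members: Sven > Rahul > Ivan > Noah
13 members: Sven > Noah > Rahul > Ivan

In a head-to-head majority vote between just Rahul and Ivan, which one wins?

Voters preferring Rahul to Ivan: 98; preferring Ivan to Rahul: 40.
Rahul wins the head-to-head.

Rahul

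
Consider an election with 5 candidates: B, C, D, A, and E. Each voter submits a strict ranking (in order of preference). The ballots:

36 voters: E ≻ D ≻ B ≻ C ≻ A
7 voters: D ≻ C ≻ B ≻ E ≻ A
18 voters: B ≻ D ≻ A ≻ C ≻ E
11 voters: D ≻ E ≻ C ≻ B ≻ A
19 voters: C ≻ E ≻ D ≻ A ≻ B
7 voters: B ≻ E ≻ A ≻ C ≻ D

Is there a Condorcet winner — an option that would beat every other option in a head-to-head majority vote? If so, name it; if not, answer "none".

E vs B: 66–32 for E.
E vs C: 54–44 for E.
E vs D: 62–36 for E.
E vs A: 80–18 for E.
E beats every other option head-to-head.

E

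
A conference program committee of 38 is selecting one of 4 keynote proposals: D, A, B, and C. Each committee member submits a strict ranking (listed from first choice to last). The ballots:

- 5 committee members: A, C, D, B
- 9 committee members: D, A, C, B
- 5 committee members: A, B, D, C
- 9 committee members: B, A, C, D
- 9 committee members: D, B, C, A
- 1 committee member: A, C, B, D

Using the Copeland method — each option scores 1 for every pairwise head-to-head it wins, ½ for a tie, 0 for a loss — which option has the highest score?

A

D: beats B and C; loses to A → score 2.
A: beats D, B, and C → score 3.
B: beats C; loses to D and A → score 1.
C: loses to D, A, and B → score 0.
A has the best pairwise record.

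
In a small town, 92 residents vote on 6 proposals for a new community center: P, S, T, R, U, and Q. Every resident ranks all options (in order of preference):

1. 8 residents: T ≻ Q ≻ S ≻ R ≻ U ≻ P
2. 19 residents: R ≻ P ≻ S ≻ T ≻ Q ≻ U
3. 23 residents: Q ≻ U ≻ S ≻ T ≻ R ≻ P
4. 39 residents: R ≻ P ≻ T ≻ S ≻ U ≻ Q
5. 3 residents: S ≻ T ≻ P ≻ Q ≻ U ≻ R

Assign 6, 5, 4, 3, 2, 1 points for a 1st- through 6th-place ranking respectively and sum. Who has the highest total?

R

P: 8·1 + 19·5 + 23·1 + 39·5 + 3·4 = 333
S: 8·4 + 19·4 + 23·4 + 39·3 + 3·6 = 335
T: 8·6 + 19·3 + 23·3 + 39·4 + 3·5 = 345
R: 8·3 + 19·6 + 23·2 + 39·6 + 3·1 = 421
U: 8·2 + 19·1 + 23·5 + 39·2 + 3·2 = 234
Q: 8·5 + 19·2 + 23·6 + 39·1 + 3·3 = 264
R has the highest Borda score (421).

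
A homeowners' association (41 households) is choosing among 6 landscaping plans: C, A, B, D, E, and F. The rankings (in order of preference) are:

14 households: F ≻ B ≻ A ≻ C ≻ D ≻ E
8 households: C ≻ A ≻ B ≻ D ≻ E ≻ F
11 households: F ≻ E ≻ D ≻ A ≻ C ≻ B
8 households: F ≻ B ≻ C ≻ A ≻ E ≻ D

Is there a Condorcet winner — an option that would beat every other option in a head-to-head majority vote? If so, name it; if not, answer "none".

F vs C: 33–8 for F.
F vs A: 33–8 for F.
F vs B: 33–8 for F.
F vs D: 33–8 for F.
F vs E: 33–8 for F.
F beats every other option head-to-head.

F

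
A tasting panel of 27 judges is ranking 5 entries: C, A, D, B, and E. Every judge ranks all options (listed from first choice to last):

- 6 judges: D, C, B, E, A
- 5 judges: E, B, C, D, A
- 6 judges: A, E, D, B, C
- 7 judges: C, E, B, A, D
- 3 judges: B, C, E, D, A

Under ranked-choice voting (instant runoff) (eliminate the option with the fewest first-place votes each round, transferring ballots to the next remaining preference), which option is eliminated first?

Round 1: C 7, A 6, D 6, B 3, E 5. Eliminate B.

B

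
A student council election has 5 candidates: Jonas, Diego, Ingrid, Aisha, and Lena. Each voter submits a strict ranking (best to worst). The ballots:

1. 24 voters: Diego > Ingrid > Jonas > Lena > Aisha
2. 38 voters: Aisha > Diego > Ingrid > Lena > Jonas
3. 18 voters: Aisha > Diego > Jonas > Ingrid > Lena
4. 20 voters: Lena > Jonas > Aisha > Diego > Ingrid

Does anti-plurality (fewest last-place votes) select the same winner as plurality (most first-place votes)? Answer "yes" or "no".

no

Anti-plurality — last-place votes: Jonas 38, Diego 0, Ingrid 20, Aisha 24, Lena 18. Winner: Diego.
Plurality — first-place votes: Jonas 0, Diego 24, Ingrid 0, Aisha 56, Lena 20. Winner: Aisha.
The two methods disagree.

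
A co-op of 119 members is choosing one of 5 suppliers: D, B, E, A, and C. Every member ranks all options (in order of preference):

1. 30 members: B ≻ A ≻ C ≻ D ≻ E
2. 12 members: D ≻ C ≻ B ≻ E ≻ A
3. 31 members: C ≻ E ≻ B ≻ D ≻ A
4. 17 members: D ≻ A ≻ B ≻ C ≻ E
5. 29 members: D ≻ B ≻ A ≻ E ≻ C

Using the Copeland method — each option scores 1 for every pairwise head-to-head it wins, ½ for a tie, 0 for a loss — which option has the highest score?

D: beats E and A; loses to B and C → score 2.
B: beats D, E, A, and C → score 4.
E: loses to D, B, A, and C → score 0.
A: beats E and C; loses to D and B → score 2.
C: beats D and E; loses to B and A → score 2.
B has the best pairwise record.

B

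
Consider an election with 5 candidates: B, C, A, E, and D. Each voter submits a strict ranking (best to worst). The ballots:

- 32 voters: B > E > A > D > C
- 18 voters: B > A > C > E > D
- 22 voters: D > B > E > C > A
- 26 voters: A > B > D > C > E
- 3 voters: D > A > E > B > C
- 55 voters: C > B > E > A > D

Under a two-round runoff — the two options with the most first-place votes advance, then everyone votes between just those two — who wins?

B

Round 1 first-place votes: B 50, C 55, A 26, E 0, D 25.
C and B advance.
Runoff: C is preferred to B by 55 voters; B by 101.
B wins the runoff.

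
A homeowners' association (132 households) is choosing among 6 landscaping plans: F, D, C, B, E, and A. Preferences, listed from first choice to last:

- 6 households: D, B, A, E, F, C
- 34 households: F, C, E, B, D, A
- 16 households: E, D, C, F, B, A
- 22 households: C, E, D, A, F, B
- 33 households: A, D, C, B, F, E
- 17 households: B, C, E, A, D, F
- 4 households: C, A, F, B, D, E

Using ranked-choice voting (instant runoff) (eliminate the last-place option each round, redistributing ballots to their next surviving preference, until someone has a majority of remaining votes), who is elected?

Round 1: F 34, D 6, C 26, B 17, E 16, A 33. Eliminate D.
Round 2: F 34, C 26, B 23, E 16, A 33. Eliminate E.
Round 3: F 34, C 42, B 23, A 33. Eliminate B.
Round 4: F 34, C 59, A 39. Eliminate F.
Round 5: C 93, A 39. C has a majority.

C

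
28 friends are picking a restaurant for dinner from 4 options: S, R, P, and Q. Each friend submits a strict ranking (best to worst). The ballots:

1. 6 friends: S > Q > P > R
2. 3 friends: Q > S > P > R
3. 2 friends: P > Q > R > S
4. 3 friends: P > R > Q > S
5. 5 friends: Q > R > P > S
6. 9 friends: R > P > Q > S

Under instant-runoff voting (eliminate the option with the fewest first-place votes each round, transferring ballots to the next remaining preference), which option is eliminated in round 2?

S

Round 1: S 6, R 9, P 5, Q 8. Eliminate P.
Round 2: S 6, R 12, Q 10. Eliminate S.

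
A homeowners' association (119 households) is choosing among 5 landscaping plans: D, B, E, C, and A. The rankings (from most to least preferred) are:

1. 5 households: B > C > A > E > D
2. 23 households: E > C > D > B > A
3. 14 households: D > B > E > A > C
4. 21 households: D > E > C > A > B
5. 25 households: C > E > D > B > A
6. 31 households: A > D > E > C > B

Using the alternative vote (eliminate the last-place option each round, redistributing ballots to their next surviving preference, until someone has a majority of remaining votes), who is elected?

Round 1: D 35, B 5, E 23, C 25, A 31. Eliminate B.
Round 2: D 35, E 23, C 30, A 31. Eliminate E.
Round 3: D 35, C 53, A 31. Eliminate A.
Round 4: D 66, C 53. D has a majority.

D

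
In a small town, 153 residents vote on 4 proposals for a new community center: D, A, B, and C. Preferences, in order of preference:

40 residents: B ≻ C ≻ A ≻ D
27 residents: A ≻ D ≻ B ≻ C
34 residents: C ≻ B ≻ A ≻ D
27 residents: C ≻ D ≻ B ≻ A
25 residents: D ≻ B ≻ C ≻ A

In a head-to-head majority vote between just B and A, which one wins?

Voters preferring B to A: 126; preferring A to B: 27.
B wins the head-to-head.

B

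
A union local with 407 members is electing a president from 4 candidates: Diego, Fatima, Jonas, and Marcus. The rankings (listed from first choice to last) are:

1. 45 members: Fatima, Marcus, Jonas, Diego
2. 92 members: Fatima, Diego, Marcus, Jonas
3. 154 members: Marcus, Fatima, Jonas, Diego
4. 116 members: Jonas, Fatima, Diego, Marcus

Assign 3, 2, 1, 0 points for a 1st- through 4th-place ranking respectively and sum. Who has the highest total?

Diego: 45·0 + 92·2 + 154·0 + 116·1 = 300
Fatima: 45·3 + 92·3 + 154·2 + 116·2 = 951
Jonas: 45·1 + 92·0 + 154·1 + 116·3 = 547
Marcus: 45·2 + 92·1 + 154·3 + 116·0 = 644
Fatima has the highest Borda score (951).

Fatima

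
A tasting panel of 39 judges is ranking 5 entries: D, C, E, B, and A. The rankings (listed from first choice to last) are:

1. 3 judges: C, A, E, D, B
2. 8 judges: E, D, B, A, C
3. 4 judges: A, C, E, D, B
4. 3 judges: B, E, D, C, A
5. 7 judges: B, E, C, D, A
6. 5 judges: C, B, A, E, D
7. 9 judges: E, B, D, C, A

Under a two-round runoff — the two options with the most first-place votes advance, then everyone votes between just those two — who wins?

Round 1 first-place votes: D 0, C 8, E 17, B 10, A 4.
E and B advance.
Runoff: E is preferred to B by 24 voters; B by 15.
E wins the runoff.

E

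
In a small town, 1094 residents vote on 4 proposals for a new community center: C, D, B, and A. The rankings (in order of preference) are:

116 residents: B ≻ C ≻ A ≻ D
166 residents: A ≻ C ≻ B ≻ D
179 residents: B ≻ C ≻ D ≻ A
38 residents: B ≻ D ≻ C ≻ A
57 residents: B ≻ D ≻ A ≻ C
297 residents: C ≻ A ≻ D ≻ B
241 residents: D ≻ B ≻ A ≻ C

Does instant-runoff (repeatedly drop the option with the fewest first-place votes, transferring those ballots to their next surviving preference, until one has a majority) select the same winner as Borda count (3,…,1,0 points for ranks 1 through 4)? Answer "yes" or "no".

no

Instant-runoff — R1 C 297, D 241, B 390, A 166 (A out); R2 C 463, D 241, B 390 (D out); R3 C 463, B 631 (B winner). Winner: B.
Borda — scores: C 1851, D 1389, B 1818, A 1506. Winner: C.
The two methods disagree.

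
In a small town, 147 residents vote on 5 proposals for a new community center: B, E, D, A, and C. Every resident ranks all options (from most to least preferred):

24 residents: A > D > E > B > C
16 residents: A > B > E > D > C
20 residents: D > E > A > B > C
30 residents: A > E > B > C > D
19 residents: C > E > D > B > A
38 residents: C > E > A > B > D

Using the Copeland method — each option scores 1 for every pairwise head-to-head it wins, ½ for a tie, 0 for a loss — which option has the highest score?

B: beats D and C; loses to E and A → score 2.
E: beats B, D, A, and C → score 4.
D: loses to B, E, A, and C → score 0.
A: beats B, D, and C; loses to E → score 3.
C: beats D; loses to B, E, and A → score 1.
E has the best pairwise record.

E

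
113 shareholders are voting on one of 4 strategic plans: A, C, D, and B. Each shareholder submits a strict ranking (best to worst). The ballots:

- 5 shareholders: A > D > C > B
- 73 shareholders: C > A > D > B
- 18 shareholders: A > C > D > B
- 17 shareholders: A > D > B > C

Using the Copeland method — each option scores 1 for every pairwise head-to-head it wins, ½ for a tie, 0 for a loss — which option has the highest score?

C

A: beats D and B; loses to C → score 2.
C: beats A, D, and B → score 3.
D: beats B; loses to A and C → score 1.
B: loses to A, C, and D → score 0.
C has the best pairwise record.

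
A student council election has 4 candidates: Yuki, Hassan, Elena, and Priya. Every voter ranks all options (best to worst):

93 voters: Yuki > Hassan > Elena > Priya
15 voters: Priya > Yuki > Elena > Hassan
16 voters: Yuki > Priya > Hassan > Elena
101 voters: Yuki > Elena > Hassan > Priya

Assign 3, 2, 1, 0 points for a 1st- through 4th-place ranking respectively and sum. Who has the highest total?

Yuki

Yuki: 93·3 + 15·2 + 16·3 + 101·3 = 660
Hassan: 93·2 + 15·0 + 16·1 + 101·1 = 303
Elena: 93·1 + 15·1 + 16·0 + 101·2 = 310
Priya: 93·0 + 15·3 + 16·2 + 101·0 = 77
Yuki has the highest Borda score (660).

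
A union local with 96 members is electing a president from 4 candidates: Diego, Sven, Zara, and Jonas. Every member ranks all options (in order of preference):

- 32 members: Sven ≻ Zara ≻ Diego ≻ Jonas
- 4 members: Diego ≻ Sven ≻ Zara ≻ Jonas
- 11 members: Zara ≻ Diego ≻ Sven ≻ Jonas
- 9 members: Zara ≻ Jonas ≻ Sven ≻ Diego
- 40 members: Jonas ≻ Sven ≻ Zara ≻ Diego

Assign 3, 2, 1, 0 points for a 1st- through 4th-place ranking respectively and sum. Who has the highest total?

Diego: 32·1 + 4·3 + 11·2 + 9·0 + 40·0 = 66
Sven: 32·3 + 4·2 + 11·1 + 9·1 + 40·2 = 204
Zara: 32·2 + 4·1 + 11·3 + 9·3 + 40·1 = 168
Jonas: 32·0 + 4·0 + 11·0 + 9·2 + 40·3 = 138
Sven has the highest Borda score (204).

Sven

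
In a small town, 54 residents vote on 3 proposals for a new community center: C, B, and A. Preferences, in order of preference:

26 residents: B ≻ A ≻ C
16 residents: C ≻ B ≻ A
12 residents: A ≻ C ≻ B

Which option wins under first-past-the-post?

B

First-place votes: C 16, B 26, A 12.
B has the most first-place votes.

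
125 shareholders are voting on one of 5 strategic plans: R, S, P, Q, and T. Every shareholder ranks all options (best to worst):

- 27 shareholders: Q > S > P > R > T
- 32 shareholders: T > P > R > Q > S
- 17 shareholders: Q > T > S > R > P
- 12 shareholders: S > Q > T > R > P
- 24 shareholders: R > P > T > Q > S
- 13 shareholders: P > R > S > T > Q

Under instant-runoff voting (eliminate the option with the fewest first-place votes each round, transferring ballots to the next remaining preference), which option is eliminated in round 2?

Round 1: R 24, S 12, P 13, Q 44, T 32. Eliminate S.
Round 2: R 24, P 13, Q 56, T 32. Eliminate P.

P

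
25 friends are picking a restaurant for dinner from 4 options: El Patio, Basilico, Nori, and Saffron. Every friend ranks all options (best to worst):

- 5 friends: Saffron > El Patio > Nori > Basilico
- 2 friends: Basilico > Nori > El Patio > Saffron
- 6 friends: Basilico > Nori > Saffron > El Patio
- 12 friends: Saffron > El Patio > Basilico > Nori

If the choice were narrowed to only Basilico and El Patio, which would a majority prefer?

Voters preferring Basilico to El Patio: 8; preferring El Patio to Basilico: 17.
El Patio wins the head-to-head.

El Patio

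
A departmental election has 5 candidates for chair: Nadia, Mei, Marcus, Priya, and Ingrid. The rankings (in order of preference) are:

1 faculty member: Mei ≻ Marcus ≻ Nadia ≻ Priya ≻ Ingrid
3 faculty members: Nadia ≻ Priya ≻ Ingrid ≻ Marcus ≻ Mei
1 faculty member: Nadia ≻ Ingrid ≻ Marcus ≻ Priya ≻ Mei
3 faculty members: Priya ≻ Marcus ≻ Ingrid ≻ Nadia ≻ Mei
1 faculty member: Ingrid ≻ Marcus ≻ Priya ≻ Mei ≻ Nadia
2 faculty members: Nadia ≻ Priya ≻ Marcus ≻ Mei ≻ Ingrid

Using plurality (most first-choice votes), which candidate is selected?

First-place votes: Nadia 6, Mei 1, Marcus 0, Priya 3, Ingrid 1.
Nadia has the most first-place votes.

Nadia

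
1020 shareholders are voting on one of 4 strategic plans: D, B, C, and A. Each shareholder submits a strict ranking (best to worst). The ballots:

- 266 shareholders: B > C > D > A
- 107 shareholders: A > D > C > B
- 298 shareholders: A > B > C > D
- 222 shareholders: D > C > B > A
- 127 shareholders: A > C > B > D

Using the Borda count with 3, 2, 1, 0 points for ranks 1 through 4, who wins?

D: 266·1 + 107·2 + 298·0 + 222·3 + 127·0 = 1146
B: 266·3 + 107·0 + 298·2 + 222·1 + 127·1 = 1743
C: 266·2 + 107·1 + 298·1 + 222·2 + 127·2 = 1635
A: 266·0 + 107·3 + 298·3 + 222·0 + 127·3 = 1596
B has the highest Borda score (1743).

B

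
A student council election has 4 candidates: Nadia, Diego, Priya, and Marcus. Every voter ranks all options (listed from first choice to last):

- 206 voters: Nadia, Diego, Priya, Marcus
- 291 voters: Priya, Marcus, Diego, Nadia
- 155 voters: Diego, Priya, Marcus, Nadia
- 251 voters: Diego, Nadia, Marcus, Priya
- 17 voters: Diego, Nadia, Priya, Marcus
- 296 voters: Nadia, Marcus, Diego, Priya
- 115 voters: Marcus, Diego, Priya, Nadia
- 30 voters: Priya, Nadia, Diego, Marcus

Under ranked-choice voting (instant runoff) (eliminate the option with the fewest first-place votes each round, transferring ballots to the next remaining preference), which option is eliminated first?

Round 1: Nadia 502, Diego 423, Priya 321, Marcus 115. Eliminate Marcus.

Marcus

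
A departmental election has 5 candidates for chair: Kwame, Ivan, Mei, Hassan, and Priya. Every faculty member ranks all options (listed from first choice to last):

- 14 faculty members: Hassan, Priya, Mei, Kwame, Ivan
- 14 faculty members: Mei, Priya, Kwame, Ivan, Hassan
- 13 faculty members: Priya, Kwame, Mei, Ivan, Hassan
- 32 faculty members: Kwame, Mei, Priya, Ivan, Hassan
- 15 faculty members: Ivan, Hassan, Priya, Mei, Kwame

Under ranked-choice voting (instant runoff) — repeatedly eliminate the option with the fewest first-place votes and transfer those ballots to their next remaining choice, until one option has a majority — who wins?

Round 1: Kwame 32, Ivan 15, Mei 14, Hassan 14, Priya 13. Eliminate Priya.
Round 2: Kwame 45, Ivan 15, Mei 14, Hassan 14. Kwame has a majority.

Kwame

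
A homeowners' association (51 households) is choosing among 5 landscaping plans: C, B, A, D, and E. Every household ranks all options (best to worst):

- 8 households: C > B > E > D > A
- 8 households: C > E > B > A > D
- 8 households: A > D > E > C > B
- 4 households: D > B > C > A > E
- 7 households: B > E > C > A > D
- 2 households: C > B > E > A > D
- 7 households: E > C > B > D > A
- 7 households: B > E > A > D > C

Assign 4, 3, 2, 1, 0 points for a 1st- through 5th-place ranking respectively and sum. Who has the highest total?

E

C: 8·4 + 8·4 + 8·1 + 4·2 + 7·2 + 2·4 + 7·3 + 7·0 = 123
B: 8·3 + 8·2 + 8·0 + 4·3 + 7·4 + 2·3 + 7·2 + 7·4 = 128
A: 8·0 + 8·1 + 8·4 + 4·1 + 7·1 + 2·1 + 7·0 + 7·2 = 67
D: 8·1 + 8·0 + 8·3 + 4·4 + 7·0 + 2·0 + 7·1 + 7·1 = 62
E: 8·2 + 8·3 + 8·2 + 4·0 + 7·3 + 2·2 + 7·4 + 7·3 = 130
E has the highest Borda score (130).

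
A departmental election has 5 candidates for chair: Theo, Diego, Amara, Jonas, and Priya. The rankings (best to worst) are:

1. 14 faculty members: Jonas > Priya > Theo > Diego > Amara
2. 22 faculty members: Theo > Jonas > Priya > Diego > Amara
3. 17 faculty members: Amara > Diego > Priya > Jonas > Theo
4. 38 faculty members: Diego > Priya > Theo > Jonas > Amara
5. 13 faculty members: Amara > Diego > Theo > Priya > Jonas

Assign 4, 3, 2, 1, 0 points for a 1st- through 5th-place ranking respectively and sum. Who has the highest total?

Diego

Theo: 14·2 + 22·4 + 17·0 + 38·2 + 13·2 = 218
Diego: 14·1 + 22·1 + 17·3 + 38·4 + 13·3 = 278
Amara: 14·0 + 22·0 + 17·4 + 38·0 + 13·4 = 120
Jonas: 14·4 + 22·3 + 17·1 + 38·1 + 13·0 = 177
Priya: 14·3 + 22·2 + 17·2 + 38·3 + 13·1 = 247
Diego has the highest Borda score (278).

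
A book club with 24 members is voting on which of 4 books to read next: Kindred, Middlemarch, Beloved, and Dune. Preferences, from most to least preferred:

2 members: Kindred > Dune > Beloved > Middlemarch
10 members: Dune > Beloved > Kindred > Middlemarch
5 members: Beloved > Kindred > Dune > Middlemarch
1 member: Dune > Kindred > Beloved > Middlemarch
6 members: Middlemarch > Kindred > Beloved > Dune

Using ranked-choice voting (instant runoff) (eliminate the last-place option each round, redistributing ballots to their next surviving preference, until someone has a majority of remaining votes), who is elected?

Dune

Round 1: Kindred 2, Middlemarch 6, Beloved 5, Dune 11. Eliminate Kindred.
Round 2: Middlemarch 6, Beloved 5, Dune 13. Dune has a majority.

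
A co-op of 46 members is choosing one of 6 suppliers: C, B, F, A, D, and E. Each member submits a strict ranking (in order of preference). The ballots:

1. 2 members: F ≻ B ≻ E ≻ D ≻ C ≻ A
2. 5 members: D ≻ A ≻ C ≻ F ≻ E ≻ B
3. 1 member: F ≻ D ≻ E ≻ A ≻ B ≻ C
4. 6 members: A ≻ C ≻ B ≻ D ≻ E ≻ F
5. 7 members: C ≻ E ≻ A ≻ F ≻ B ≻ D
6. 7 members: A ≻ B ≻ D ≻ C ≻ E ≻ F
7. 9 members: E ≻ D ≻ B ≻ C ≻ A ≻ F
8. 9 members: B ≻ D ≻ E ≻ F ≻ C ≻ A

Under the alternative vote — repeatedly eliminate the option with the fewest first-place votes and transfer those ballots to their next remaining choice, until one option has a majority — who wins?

Round 1: C 7, B 9, F 3, A 13, D 5, E 9. Eliminate F.
Round 2: C 7, B 11, A 13, D 6, E 9. Eliminate D.
Round 3: C 7, B 11, A 18, E 10. Eliminate C.
Round 4: B 11, A 18, E 17. Eliminate B.
Round 5: A 18, E 28. E has a majority.

E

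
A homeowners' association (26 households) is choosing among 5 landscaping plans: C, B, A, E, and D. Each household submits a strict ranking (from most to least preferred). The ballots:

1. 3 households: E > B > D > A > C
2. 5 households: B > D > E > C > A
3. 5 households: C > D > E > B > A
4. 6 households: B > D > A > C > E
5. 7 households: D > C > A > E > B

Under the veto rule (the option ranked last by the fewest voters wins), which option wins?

Last-place votes: C 3, B 7, A 10, E 6, D 0.
D is ranked last by the fewest voters, so D wins.

D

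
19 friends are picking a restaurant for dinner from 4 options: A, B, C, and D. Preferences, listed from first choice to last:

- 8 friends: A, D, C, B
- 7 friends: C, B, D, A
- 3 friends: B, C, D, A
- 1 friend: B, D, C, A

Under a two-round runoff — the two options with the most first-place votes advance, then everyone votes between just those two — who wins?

C

Round 1 first-place votes: A 8, B 4, C 7, D 0.
A and C advance.
Runoff: A is preferred to C by 8 voters; C by 11.
C wins the runoff.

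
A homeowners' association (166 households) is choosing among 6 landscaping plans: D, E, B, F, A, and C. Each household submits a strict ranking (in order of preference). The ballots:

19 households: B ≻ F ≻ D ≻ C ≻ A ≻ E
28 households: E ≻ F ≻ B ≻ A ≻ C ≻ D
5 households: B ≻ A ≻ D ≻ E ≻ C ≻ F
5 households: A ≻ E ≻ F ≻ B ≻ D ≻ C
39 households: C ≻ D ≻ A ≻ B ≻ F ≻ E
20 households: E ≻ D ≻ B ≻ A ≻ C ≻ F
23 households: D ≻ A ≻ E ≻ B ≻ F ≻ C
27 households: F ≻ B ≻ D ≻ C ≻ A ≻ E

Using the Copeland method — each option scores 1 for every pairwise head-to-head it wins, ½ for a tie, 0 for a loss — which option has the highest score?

D: beats E, F, A, and C; loses to B → score 4.
E: loses to D, B, F, A, and C → score 0.
B: beats D, E, F, A, and C → score 5.
F: beats E and C; loses to D, B, and A → score 2.
A: beats E and F; loses to D, B, and C → score 2.
C: beats E and A; loses to D, B, and F → score 2.
B has the best pairwise record.

B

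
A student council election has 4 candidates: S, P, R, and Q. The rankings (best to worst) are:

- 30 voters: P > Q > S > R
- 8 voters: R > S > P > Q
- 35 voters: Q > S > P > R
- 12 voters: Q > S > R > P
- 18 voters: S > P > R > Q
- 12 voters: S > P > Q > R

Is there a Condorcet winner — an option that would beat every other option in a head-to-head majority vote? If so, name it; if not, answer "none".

Checking pairwise contests:
Q beats S 77–38.
S beats P 85–30.
S beats R 107–8.
P beats Q 68–47.
Every option loses at least one head-to-head, so there is no Condorcet winner.

none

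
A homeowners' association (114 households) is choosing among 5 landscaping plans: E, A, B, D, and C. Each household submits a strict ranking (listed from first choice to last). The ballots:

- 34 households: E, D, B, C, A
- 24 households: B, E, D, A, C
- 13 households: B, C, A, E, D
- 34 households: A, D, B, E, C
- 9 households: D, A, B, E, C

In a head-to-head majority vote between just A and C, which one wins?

A

Voters preferring A to C: 67; preferring C to A: 47.
A wins the head-to-head.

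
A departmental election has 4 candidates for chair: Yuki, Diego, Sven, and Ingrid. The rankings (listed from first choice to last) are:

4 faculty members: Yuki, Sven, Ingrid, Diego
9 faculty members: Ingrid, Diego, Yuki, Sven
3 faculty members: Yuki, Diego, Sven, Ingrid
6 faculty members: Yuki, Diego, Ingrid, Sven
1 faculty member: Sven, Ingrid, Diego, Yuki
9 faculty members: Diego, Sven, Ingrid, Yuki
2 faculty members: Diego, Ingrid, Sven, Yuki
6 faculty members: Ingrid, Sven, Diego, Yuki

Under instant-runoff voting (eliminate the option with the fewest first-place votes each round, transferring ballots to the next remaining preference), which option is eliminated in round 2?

Diego

Round 1: Yuki 13, Diego 11, Sven 1, Ingrid 15. Eliminate Sven.
Round 2: Yuki 13, Diego 11, Ingrid 16. Eliminate Diego.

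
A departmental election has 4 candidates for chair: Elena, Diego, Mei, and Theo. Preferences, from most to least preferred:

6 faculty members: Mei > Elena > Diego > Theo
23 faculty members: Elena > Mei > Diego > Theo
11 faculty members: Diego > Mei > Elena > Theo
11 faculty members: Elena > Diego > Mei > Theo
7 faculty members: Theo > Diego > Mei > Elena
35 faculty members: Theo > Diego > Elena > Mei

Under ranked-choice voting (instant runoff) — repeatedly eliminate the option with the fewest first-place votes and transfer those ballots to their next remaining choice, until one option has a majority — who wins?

Round 1: Elena 34, Diego 11, Mei 6, Theo 42. Eliminate Mei.
Round 2: Elena 40, Diego 11, Theo 42. Eliminate Diego.
Round 3: Elena 51, Theo 42. Elena has a majority.

Elena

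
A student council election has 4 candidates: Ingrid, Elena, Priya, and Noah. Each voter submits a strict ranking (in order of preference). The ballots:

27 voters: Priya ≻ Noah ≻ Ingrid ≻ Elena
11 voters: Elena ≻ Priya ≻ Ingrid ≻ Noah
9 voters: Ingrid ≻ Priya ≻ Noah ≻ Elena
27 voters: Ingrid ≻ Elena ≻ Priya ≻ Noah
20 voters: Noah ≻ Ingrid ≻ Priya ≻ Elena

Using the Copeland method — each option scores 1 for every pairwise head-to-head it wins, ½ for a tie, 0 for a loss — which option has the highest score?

Ingrid

Ingrid: beats Elena and Priya; ties Noah → score 2.5.
Elena: loses to Ingrid, Priya, and Noah → score 0.
Priya: beats Elena and Noah; loses to Ingrid → score 2.
Noah: beats Elena; ties Ingrid; loses to Priya → score 1.5.
Ingrid has the best pairwise record.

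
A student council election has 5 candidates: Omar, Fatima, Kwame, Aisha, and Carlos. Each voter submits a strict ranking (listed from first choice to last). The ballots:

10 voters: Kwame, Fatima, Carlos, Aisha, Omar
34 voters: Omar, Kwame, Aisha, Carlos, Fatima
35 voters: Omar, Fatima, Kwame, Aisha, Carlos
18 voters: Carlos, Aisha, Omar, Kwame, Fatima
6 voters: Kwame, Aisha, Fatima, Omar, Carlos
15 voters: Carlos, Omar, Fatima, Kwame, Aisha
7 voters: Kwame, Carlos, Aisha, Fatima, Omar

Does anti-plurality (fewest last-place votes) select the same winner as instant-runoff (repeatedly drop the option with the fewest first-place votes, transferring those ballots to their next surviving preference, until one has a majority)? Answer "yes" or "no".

no

Anti-plurality — last-place votes: Omar 17, Fatima 52, Kwame 0, Aisha 15, Carlos 41. Winner: Kwame.
Instant-runoff — R1 Omar 69, Fatima 0, Kwame 23, Aisha 0, Carlos 33 (Omar winner). Winner: Omar.
The two methods disagree.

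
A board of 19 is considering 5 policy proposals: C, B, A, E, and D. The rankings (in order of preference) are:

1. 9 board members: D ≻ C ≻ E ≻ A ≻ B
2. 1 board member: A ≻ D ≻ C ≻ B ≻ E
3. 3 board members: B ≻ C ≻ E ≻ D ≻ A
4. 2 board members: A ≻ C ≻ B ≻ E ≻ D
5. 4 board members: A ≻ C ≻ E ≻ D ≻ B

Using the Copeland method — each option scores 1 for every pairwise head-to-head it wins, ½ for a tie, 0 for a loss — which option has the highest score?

C: beats B, A, and E; loses to D → score 3.
B: loses to C, A, E, and D → score 0.
A: beats B; loses to C, E, and D → score 1.
E: beats B and A; loses to C and D → score 2.
D: beats C, B, A, and E → score 4.
D has the best pairwise record.

D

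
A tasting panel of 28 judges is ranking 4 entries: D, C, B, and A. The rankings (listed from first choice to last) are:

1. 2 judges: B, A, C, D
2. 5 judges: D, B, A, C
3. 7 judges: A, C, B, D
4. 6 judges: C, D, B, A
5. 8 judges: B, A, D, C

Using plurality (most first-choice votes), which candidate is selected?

B

First-place votes: D 5, C 6, B 10, A 7.
B has the most first-place votes.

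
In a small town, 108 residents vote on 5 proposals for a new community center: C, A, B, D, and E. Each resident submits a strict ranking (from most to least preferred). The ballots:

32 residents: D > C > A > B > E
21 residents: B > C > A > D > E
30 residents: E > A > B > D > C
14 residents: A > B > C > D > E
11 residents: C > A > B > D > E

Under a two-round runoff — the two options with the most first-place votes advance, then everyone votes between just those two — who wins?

Round 1 first-place votes: C 11, A 14, B 21, D 32, E 30.
D and E advance.
Runoff: D is preferred to E by 78 voters; E by 30.
D wins the runoff.

D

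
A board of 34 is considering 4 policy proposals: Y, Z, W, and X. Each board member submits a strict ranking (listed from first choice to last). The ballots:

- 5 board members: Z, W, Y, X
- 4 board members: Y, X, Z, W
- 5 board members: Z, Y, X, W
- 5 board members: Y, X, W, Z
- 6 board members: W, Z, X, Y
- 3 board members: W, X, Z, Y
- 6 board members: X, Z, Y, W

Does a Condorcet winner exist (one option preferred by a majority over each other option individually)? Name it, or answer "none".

Checking pairwise contests:
Z beats Y 25–9.
X beats Z 18–16.
Y beats W 20–14.
Y beats X 19–15.
Every option loses at least one head-to-head, so there is no Condorcet winner.

none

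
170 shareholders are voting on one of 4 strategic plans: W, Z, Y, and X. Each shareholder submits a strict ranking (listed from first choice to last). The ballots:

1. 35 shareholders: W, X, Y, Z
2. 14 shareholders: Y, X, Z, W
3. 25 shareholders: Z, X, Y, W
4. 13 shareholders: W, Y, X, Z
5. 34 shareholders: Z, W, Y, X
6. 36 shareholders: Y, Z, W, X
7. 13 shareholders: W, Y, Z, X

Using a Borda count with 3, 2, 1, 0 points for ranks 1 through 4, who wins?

Y

W: 35·3 + 14·0 + 25·0 + 13·3 + 34·2 + 36·1 + 13·3 = 287
Z: 35·0 + 14·1 + 25·3 + 13·0 + 34·3 + 36·2 + 13·1 = 276
Y: 35·1 + 14·3 + 25·1 + 13·2 + 34·1 + 36·3 + 13·2 = 296
X: 35·2 + 14·2 + 25·2 + 13·1 + 34·0 + 36·0 + 13·0 = 161
Y has the highest Borda score (296).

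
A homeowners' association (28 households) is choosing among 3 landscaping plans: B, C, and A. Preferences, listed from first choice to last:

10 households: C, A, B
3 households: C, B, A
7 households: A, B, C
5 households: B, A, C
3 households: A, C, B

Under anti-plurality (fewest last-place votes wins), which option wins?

A

Last-place votes: B 13, C 12, A 3.
A is ranked last by the fewest voters, so A wins.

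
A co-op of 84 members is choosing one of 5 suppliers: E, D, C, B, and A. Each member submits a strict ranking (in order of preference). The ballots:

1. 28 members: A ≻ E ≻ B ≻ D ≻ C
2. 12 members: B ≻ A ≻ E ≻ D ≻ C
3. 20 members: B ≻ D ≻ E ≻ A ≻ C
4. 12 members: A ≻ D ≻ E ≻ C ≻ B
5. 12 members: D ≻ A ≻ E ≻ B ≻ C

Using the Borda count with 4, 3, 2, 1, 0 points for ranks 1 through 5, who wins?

A

E: 28·3 + 12·2 + 20·2 + 12·2 + 12·2 = 196
D: 28·1 + 12·1 + 20·3 + 12·3 + 12·4 = 184
C: 28·0 + 12·0 + 20·0 + 12·1 + 12·0 = 12
B: 28·2 + 12·4 + 20·4 + 12·0 + 12·1 = 196
A: 28·4 + 12·3 + 20·1 + 12·4 + 12·3 = 252
A has the highest Borda score (252).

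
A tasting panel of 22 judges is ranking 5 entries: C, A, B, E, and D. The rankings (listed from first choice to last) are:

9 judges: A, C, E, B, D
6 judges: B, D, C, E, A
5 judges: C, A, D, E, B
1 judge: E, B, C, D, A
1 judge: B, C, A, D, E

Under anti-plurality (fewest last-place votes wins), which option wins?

C

Last-place votes: C 0, A 7, B 5, E 1, D 9.
C is ranked last by the fewest voters, so C wins.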